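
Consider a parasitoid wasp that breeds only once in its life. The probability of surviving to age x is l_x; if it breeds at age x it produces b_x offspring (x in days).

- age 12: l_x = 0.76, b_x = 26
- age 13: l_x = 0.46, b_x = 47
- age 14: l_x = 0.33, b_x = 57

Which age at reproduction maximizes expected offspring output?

Expected offspring if breeding at age x = l_x × b_x:
  age 12: 0.76 × 26 = 19.760
  age 13: 0.46 × 47 = 21.620
  age 14: 0.33 × 57 = 18.810
Maximum at age 13 (21.620).

13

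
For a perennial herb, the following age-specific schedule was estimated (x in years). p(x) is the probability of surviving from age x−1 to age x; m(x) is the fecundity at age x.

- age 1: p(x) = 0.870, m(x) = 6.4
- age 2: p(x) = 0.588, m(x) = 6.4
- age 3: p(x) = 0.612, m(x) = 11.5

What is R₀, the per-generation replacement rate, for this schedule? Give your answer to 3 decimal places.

12.442

Survivorship from birth: l_x = p_1·p_2·…·p_x.
  l_1 = 0.87000
  l_2 = 0.51156
  l_3 = 0.31307
R₀ = Σ l_x m(x):
  age 1: 0.87000 × 6.4 = 5.5680
  age 2: 0.51156 × 6.4 = 3.2740
  age 3: 0.31307 × 11.5 = 3.6003
R₀ = 5.5680 + 3.2740 + 3.6003 = 12.4423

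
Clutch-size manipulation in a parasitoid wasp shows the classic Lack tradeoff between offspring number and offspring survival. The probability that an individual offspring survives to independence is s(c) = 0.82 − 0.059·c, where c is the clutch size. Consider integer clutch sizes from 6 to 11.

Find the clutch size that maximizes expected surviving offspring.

7

Expected surviving offspring = c × s(c):
  c=6: 6 × 0.466 = 2.796
  c=7: 7 × 0.407 = 2.849
  c=8: 8 × 0.348 = 2.784
  c=9: 9 × 0.289 = 2.601
  c=10: 10 × 0.230 = 2.300
  c=11: 11 × 0.171 = 1.881
Maximum at c = 7 (2.849 surviving offspring).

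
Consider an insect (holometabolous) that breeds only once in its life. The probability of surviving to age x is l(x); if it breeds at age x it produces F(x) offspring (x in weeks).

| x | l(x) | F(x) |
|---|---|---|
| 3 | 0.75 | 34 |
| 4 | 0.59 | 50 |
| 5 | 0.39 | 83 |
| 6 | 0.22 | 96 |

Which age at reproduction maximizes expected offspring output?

5

Expected offspring if breeding at age x = l(x) × F(x):
  age 3: 0.75 × 34 = 25.500
  age 4: 0.59 × 50 = 29.500
  age 5: 0.39 × 83 = 32.370
  age 6: 0.22 × 96 = 21.120
Maximum at age 5 (32.370).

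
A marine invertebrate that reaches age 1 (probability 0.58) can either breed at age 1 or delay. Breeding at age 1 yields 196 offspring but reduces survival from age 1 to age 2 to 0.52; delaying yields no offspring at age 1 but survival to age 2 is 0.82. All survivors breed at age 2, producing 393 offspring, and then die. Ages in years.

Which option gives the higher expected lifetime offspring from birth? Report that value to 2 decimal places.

232.21

breed at age 1: R₀ = 0.58 × (196 + 0.52 × 393) = 0.58 × 400.3600 = 232.2088
delay to age 2: R₀ = 0.58 × (0.82 × 393) = 0.58 × 322.2600 = 186.9108
Higher: breed at age 1 (232.2088).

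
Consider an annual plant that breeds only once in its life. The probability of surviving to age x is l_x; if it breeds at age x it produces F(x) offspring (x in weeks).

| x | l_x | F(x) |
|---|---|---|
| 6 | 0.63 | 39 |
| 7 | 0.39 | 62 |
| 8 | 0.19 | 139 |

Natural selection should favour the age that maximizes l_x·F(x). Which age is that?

8

Expected offspring if breeding at age x = l_x × F(x):
  age 6: 0.63 × 39 = 24.570
  age 7: 0.39 × 62 = 24.180
  age 8: 0.19 × 139 = 26.410
Maximum at age 8 (26.410).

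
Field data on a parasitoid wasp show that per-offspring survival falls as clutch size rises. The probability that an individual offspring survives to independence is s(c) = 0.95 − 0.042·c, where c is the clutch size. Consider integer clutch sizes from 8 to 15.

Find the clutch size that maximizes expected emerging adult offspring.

Expected emerging adult offspring = c × s(c):
  c=8: 8 × 0.614 = 4.912
  c=9: 9 × 0.572 = 5.148
  c=10: 10 × 0.530 = 5.300
  c=11: 11 × 0.488 = 5.368
  c=12: 12 × 0.446 = 5.352
  c=13: 13 × 0.404 = 5.252
  c=14: 14 × 0.362 = 5.068
  c=15: 15 × 0.320 = 4.800
Maximum at c = 11 (5.368 emerging adult offspring).

11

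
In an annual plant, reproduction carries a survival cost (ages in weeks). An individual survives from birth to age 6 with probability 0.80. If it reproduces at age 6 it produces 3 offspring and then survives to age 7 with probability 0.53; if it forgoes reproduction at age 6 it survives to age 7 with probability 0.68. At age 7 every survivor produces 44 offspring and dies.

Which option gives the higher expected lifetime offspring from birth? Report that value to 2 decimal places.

breed at age 6: R₀ = 0.80 × (3 + 0.53 × 44) = 0.80 × 26.3200 = 21.0560
delay to age 7: R₀ = 0.80 × (0.68 × 44) = 0.80 × 29.9200 = 23.9360
Higher: delay to age 7 (23.9360).

23.94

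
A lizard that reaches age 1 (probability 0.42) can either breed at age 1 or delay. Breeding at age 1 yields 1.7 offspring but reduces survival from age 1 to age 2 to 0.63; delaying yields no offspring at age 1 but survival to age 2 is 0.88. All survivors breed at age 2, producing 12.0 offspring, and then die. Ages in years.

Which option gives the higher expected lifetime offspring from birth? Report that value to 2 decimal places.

4.44

breed at age 1: R₀ = 0.42 × (1.7 + 0.63 × 12.0) = 0.42 × 9.2600 = 3.8892
delay to age 2: R₀ = 0.42 × (0.88 × 12.0) = 0.42 × 10.5600 = 4.4352
Higher: delay to age 2 (4.4352).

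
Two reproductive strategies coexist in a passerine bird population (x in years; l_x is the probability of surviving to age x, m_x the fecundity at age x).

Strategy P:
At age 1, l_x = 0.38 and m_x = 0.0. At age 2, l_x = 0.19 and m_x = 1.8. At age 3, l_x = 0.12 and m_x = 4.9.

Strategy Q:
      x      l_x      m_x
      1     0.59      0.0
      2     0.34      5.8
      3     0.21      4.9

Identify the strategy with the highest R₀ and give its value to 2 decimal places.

Strategy P: R₀ = 0.38×0.0 + 0.19×1.8 + 0.12×4.9 = 0.9300
Strategy Q: R₀ = 0.59×0.0 + 0.34×5.8 + 0.21×4.9 = 3.0010
Highest R₀: strategy Q with 3.0010.

3.00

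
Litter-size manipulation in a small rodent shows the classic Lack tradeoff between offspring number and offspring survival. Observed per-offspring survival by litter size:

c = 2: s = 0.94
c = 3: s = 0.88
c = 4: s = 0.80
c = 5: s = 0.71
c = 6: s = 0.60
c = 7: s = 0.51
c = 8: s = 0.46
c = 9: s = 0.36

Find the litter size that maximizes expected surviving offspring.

Expected surviving offspring = c × s(c):
  c=2: 2 × 0.94 = 1.880
  c=3: 3 × 0.88 = 2.640
  c=4: 4 × 0.80 = 3.200
  c=5: 5 × 0.71 = 3.550
  c=6: 6 × 0.60 = 3.600
  c=7: 7 × 0.51 = 3.570
  c=8: 8 × 0.46 = 3.680
  c=9: 9 × 0.36 = 3.240
Maximum at c = 8 (3.680 surviving offspring).

8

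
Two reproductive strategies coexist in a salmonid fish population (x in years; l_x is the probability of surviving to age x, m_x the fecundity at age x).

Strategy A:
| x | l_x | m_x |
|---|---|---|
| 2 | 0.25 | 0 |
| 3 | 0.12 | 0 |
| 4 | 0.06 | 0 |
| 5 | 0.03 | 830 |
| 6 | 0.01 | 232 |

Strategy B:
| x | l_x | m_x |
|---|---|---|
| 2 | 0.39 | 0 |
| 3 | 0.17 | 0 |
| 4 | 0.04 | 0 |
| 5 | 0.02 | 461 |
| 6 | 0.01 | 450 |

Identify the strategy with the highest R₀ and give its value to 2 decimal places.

27.22

Strategy A: R₀ = 0.25×0 + 0.12×0 + 0.06×0 + 0.03×830 + 0.01×232 = 27.2200
Strategy B: R₀ = 0.39×0 + 0.17×0 + 0.04×0 + 0.02×461 + 0.01×450 = 13.7200
Highest R₀: strategy A with 27.2200.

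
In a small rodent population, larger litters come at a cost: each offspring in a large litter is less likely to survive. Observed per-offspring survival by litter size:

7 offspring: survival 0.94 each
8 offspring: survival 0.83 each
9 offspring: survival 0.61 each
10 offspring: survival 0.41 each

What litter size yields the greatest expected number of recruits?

8

Expected recruits = c × s(c):
  c=7: 7 × 0.94 = 6.580
  c=8: 8 × 0.83 = 6.640
  c=9: 9 × 0.61 = 5.490
  c=10: 10 × 0.41 = 4.100
Maximum at c = 8 (6.640 recruits).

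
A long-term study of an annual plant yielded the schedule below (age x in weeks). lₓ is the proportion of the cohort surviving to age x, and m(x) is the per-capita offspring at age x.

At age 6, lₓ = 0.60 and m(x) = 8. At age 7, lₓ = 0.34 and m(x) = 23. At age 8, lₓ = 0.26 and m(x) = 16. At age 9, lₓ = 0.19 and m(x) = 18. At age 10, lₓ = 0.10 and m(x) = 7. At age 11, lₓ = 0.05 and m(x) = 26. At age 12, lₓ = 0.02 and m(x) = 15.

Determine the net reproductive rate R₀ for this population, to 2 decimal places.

R₀ = Σ lₓ m(x):
  age 6: 0.60 × 8 = 4.8000
  age 7: 0.34 × 23 = 7.8200
  age 8: 0.26 × 16 = 4.1600
  age 9: 0.19 × 18 = 3.4200
  age 10: 0.10 × 7 = 0.7000
  age 11: 0.05 × 26 = 1.3000
  age 12: 0.02 × 15 = 0.3000
R₀ = 4.8000 + 7.8200 + 4.1600 + 3.4200 + 0.7000 + 1.3000 + 0.3000 = 22.5000

22.50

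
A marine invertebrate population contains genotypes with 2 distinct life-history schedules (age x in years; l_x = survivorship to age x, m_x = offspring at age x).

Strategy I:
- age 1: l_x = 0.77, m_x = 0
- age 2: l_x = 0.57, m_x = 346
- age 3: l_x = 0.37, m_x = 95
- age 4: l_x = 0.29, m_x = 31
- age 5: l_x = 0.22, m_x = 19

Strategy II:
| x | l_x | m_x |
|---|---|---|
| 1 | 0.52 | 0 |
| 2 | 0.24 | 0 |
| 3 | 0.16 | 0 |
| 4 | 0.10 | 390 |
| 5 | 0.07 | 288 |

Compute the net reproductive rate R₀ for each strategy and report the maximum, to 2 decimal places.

245.54

Strategy I: R₀ = 0.77×0 + 0.57×346 + 0.37×95 + 0.29×31 + 0.22×19 = 245.5400
Strategy II: R₀ = 0.52×0 + 0.24×0 + 0.16×0 + 0.10×390 + 0.07×288 = 59.1600
Highest R₀: strategy I with 245.5400.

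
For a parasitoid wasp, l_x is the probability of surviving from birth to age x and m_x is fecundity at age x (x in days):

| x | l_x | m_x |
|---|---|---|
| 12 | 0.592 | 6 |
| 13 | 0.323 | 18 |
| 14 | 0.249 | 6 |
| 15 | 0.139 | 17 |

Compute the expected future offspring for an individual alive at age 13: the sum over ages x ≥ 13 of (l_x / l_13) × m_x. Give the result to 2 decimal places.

l_13 = 0.323. Conditional survival from age 13 to x is l_x / l_13.
  x=13: (0.323/0.323) × 18 = 18.0000
  x=14: (0.249/0.323) × 6 = 4.6254
  x=15: (0.139/0.323) × 17 = 7.3158
Sum = 18.0000 + 4.6254 + 7.3158 = 29.9412

29.94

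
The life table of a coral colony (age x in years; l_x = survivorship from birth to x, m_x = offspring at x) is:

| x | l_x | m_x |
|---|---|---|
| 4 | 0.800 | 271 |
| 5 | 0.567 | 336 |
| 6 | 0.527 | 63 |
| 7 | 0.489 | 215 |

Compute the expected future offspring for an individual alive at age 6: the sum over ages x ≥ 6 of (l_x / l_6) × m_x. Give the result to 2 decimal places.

262.50

l_6 = 0.527. Conditional survival from age 6 to x is l_x / l_6.
  x=6: (0.527/0.527) × 63 = 63.0000
  x=7: (0.489/0.527) × 215 = 199.4972
Sum = 63.0000 + 199.4972 = 262.4972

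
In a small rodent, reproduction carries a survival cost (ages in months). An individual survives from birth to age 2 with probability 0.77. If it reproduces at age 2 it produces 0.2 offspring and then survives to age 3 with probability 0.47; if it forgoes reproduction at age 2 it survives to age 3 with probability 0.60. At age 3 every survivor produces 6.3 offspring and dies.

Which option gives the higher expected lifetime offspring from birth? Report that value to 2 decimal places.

2.91

breed at age 2: R₀ = 0.77 × (0.2 + 0.47 × 6.3) = 0.77 × 3.1610 = 2.4340
delay to age 3: R₀ = 0.77 × (0.60 × 6.3) = 0.77 × 3.7800 = 2.9106
Higher: delay to age 3 (2.9106).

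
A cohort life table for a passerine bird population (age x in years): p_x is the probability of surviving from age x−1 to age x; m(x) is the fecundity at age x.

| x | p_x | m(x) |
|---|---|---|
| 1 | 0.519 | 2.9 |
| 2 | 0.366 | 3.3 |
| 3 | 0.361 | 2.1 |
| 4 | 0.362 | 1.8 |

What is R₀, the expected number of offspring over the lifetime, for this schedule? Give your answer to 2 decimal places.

2.32

Survivorship from birth: l_x = p_1·p_2·…·p_x.
  l_1 = 0.51900
  l_2 = 0.18995
  l_3 = 0.06857
  l_4 = 0.02482
R₀ = Σ l_x m(x):
  age 1: 0.51900 × 2.9 = 1.5051
  age 2: 0.18995 × 3.3 = 0.6268
  age 3: 0.06857 × 2.1 = 0.1440
  age 4: 0.02482 × 1.8 = 0.0447
R₀ = 1.5051 + 0.6268 + 0.1440 + 0.0447 = 2.3206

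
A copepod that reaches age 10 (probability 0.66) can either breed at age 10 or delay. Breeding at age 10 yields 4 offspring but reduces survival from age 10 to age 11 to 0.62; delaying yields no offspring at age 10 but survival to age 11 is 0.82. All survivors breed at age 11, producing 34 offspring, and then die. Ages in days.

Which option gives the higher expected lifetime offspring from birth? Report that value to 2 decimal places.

breed at age 10: R₀ = 0.66 × (4 + 0.62 × 34) = 0.66 × 25.0800 = 16.5528
delay to age 11: R₀ = 0.66 × (0.82 × 34) = 0.66 × 27.8800 = 18.4008
Higher: delay to age 11 (18.4008).

18.40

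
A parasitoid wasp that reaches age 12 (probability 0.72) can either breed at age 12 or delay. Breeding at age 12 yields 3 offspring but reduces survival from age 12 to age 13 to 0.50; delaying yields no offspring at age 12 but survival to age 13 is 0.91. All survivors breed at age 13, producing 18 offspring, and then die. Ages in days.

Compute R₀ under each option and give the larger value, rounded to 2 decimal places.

11.79

breed at age 12: R₀ = 0.72 × (3 + 0.50 × 18) = 0.72 × 12.0000 = 8.6400
delay to age 13: R₀ = 0.72 × (0.91 × 18) = 0.72 × 16.3800 = 11.7936
Higher: delay to age 13 (11.7936).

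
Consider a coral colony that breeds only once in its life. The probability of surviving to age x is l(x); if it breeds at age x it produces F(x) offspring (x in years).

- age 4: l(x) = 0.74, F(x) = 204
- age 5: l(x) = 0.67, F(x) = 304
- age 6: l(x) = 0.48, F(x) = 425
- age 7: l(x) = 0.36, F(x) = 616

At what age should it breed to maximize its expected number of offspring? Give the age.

Expected offspring if breeding at age x = l(x) × F(x):
  age 4: 0.74 × 204 = 150.960
  age 5: 0.67 × 304 = 203.680
  age 6: 0.48 × 425 = 204.000
  age 7: 0.36 × 616 = 221.760
Maximum at age 7 (221.760).

7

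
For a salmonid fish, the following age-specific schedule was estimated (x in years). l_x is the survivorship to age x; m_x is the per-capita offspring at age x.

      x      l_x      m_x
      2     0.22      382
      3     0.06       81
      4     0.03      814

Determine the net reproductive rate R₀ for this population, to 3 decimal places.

R₀ = Σ l_x m_x:
  age 2: 0.22 × 382 = 84.0400
  age 3: 0.06 × 81 = 4.8600
  age 4: 0.03 × 814 = 24.4200
R₀ = 84.0400 + 4.8600 + 24.4200 = 113.3200

113.320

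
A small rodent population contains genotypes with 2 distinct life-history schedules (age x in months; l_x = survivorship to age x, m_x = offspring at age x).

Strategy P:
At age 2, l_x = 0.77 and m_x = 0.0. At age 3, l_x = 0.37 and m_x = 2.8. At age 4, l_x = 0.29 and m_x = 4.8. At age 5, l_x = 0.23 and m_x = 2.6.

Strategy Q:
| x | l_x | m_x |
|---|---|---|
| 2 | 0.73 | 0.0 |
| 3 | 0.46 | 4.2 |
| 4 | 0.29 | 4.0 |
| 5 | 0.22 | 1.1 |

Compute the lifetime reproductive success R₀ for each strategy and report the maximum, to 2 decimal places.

3.33

Strategy P: R₀ = 0.77×0.0 + 0.37×2.8 + 0.29×4.8 + 0.23×2.6 = 3.0260
Strategy Q: R₀ = 0.73×0.0 + 0.46×4.2 + 0.29×4.0 + 0.22×1.1 = 3.3340
Highest R₀: strategy Q with 3.3340.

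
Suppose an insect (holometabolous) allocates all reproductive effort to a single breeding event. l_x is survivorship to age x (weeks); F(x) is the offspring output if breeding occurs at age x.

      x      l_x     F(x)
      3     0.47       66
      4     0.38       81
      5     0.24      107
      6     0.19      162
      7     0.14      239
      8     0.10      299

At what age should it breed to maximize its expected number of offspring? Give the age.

Expected offspring if breeding at age x = l_x × F(x):
  age 3: 0.47 × 66 = 31.020
  age 4: 0.38 × 81 = 30.780
  age 5: 0.24 × 107 = 25.680
  age 6: 0.19 × 162 = 30.780
  age 7: 0.14 × 239 = 33.460
  age 8: 0.10 × 299 = 29.900
Maximum at age 7 (33.460).

7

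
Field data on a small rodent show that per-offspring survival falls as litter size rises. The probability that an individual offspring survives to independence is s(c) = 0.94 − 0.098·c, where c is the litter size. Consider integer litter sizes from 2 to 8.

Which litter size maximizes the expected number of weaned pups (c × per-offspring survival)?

Expected weaned pups = c × s(c):
  c=2: 2 × 0.744 = 1.488
  c=3: 3 × 0.646 = 1.938
  c=4: 4 × 0.548 = 2.192
  c=5: 5 × 0.450 = 2.250
  c=6: 6 × 0.352 = 2.112
  c=7: 7 × 0.254 = 1.778
  c=8: 8 × 0.156 = 1.248
Maximum at c = 5 (2.250 weaned pups).

5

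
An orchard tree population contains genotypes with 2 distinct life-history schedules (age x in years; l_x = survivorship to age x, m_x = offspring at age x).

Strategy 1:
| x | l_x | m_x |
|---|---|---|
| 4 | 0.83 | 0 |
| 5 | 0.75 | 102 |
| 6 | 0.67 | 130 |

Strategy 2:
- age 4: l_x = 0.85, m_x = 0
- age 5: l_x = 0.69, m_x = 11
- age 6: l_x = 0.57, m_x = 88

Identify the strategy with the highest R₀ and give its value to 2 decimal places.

163.60

Strategy 1: R₀ = 0.83×0 + 0.75×102 + 0.67×130 = 163.6000
Strategy 2: R₀ = 0.85×0 + 0.69×11 + 0.57×88 = 57.7500
Highest R₀: strategy 1 with 163.6000.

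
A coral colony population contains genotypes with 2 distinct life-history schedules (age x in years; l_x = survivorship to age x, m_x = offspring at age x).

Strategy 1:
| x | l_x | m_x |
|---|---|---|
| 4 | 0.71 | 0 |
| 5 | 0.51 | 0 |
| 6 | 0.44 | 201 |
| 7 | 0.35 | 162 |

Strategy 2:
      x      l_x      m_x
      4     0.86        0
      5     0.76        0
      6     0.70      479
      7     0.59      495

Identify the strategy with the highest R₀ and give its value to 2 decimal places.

Strategy 1: R₀ = 0.71×0 + 0.51×0 + 0.44×201 + 0.35×162 = 145.1400
Strategy 2: R₀ = 0.86×0 + 0.76×0 + 0.70×479 + 0.59×495 = 627.3500
Highest R₀: strategy 2 with 627.3500.

627.35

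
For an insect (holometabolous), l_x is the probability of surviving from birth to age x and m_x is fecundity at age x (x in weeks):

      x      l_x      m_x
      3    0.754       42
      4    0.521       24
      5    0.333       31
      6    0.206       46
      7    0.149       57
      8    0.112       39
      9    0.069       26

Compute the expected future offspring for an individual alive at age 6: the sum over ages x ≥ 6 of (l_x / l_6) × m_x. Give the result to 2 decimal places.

117.14

l_6 = 0.206. Conditional survival from age 6 to x is l_x / l_6.
  x=6: (0.206/0.206) × 46 = 46.0000
  x=7: (0.149/0.206) × 57 = 41.2282
  x=8: (0.112/0.206) × 39 = 21.2039
  x=9: (0.069/0.206) × 26 = 8.7087
Sum = 46.0000 + 41.2282 + 21.2039 + 8.7087 = 117.1408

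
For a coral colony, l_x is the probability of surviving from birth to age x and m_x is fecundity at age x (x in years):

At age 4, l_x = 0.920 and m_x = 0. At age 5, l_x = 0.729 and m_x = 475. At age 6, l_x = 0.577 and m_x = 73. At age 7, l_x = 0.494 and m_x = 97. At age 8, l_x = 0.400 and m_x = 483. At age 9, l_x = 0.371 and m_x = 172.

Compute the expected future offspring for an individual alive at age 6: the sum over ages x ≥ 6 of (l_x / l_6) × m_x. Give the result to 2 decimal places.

l_6 = 0.577. Conditional survival from age 6 to x is l_x / l_6.
  x=6: (0.577/0.577) × 73 = 73.0000
  x=7: (0.494/0.577) × 97 = 83.0468
  x=8: (0.400/0.577) × 483 = 334.8354
  x=9: (0.371/0.577) × 172 = 110.5927
Sum = 73.0000 + 83.0468 + 334.8354 + 110.5927 = 601.4749

601.47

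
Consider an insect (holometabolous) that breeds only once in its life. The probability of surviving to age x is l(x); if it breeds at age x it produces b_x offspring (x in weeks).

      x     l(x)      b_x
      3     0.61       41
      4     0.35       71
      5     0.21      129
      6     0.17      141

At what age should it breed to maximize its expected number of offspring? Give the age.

5

Expected offspring if breeding at age x = l(x) × b_x:
  age 3: 0.61 × 41 = 25.010
  age 4: 0.35 × 71 = 24.850
  age 5: 0.21 × 129 = 27.090
  age 6: 0.17 × 141 = 23.970
Maximum at age 5 (27.090).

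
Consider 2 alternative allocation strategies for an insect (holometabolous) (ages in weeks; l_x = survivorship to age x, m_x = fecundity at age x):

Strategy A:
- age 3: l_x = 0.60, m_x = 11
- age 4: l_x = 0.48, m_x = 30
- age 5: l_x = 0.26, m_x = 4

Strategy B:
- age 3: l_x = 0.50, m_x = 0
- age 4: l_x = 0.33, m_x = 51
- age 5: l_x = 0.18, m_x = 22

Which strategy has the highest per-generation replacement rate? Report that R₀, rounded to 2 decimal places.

Strategy A: R₀ = 0.60×11 + 0.48×30 + 0.26×4 = 22.0400
Strategy B: R₀ = 0.50×0 + 0.33×51 + 0.18×22 = 20.7900
Highest R₀: strategy A with 22.0400.

22.04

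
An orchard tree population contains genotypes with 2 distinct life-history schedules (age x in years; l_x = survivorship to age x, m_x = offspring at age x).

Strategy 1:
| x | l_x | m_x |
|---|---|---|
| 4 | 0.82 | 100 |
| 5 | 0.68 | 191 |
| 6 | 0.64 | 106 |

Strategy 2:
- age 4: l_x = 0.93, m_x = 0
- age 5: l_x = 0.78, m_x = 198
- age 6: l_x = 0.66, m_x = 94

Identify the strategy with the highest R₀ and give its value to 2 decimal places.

Strategy 1: R₀ = 0.82×100 + 0.68×191 + 0.64×106 = 279.7200
Strategy 2: R₀ = 0.93×0 + 0.78×198 + 0.66×94 = 216.4800
Highest R₀: strategy 1 with 279.7200.

279.72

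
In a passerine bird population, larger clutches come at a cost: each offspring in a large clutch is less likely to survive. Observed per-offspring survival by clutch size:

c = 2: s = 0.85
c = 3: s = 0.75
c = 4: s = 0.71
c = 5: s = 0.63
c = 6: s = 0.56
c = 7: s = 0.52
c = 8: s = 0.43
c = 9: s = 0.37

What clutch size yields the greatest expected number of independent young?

7

Expected independent young = c × s(c):
  c=2: 2 × 0.85 = 1.700
  c=3: 3 × 0.75 = 2.250
  c=4: 4 × 0.71 = 2.840
  c=5: 5 × 0.63 = 3.150
  c=6: 6 × 0.56 = 3.360
  c=7: 7 × 0.52 = 3.640
  c=8: 8 × 0.43 = 3.440
  c=9: 9 × 0.37 = 3.330
Maximum at c = 7 (3.640 independent young).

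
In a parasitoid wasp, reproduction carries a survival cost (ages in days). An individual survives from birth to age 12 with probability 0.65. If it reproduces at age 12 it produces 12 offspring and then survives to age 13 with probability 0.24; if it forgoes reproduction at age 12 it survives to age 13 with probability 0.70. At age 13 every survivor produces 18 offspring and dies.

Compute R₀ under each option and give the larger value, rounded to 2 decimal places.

10.61

breed at age 12: R₀ = 0.65 × (12 + 0.24 × 18) = 0.65 × 16.3200 = 10.6080
delay to age 13: R₀ = 0.65 × (0.70 × 18) = 0.65 × 12.6000 = 8.1900
Higher: breed at age 12 (10.6080).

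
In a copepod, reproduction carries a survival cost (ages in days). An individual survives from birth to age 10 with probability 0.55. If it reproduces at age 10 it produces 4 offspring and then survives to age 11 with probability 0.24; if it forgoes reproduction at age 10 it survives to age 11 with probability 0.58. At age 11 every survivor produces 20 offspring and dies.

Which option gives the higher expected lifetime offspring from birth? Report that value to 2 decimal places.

breed at age 10: R₀ = 0.55 × (4 + 0.24 × 20) = 0.55 × 8.8000 = 4.8400
delay to age 11: R₀ = 0.55 × (0.58 × 20) = 0.55 × 11.6000 = 6.3800
Higher: delay to age 11 (6.3800).

6.38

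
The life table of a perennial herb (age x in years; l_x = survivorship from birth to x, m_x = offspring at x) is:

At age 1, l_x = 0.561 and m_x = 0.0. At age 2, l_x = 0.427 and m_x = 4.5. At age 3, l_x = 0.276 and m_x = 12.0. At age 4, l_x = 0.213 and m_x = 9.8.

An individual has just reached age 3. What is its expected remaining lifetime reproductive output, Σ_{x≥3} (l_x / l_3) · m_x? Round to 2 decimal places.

19.56

l_3 = 0.276. Conditional survival from age 3 to x is l_x / l_3.
  x=3: (0.276/0.276) × 12.0 = 12.0000
  x=4: (0.213/0.276) × 9.8 = 7.5630
Sum = 12.0000 + 7.5630 = 19.5630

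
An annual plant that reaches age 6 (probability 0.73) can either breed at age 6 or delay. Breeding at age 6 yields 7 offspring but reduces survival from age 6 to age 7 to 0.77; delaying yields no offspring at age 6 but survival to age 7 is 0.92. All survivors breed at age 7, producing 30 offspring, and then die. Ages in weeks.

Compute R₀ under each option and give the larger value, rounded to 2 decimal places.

21.97

breed at age 6: R₀ = 0.73 × (7 + 0.77 × 30) = 0.73 × 30.1000 = 21.9730
delay to age 7: R₀ = 0.73 × (0.92 × 30) = 0.73 × 27.6000 = 20.1480
Higher: breed at age 6 (21.9730).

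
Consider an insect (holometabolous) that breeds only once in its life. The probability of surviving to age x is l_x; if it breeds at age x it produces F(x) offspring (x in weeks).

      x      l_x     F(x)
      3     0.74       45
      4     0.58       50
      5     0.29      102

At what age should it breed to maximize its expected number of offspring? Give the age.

3

Expected offspring if breeding at age x = l_x × F(x):
  age 3: 0.74 × 45 = 33.300
  age 4: 0.58 × 50 = 29.000
  age 5: 0.29 × 102 = 29.580
Maximum at age 3 (33.300).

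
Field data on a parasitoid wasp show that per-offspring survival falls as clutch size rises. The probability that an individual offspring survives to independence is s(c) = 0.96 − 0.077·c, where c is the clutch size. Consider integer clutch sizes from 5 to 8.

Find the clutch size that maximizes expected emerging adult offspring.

6

Expected emerging adult offspring = c × s(c):
  c=5: 5 × 0.575 = 2.875
  c=6: 6 × 0.498 = 2.988
  c=7: 7 × 0.421 = 2.947
  c=8: 8 × 0.344 = 2.752
Maximum at c = 6 (2.988 emerging adult offspring).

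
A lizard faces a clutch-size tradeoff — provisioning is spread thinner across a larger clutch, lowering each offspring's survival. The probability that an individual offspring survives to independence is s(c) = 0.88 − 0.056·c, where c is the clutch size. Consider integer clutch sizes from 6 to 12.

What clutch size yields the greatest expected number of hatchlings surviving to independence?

8

Expected hatchlings surviving to independence = c × s(c):
  c=6: 6 × 0.544 = 3.264
  c=7: 7 × 0.488 = 3.416
  c=8: 8 × 0.432 = 3.456
  c=9: 9 × 0.376 = 3.384
  c=10: 10 × 0.320 = 3.200
  c=11: 11 × 0.264 = 2.904
  c=12: 12 × 0.208 = 2.496
Maximum at c = 8 (3.456 hatchlings surviving to independence).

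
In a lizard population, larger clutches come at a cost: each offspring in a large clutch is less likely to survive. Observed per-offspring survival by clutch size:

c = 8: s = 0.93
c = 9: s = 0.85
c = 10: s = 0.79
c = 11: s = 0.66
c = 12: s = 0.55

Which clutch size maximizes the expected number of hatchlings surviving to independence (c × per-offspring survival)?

Expected hatchlings surviving to independence = c × s(c):
  c=8: 8 × 0.93 = 7.440
  c=9: 9 × 0.85 = 7.650
  c=10: 10 × 0.79 = 7.900
  c=11: 11 × 0.66 = 7.260
  c=12: 12 × 0.55 = 6.600
Maximum at c = 10 (7.900 hatchlings surviving to independence).

10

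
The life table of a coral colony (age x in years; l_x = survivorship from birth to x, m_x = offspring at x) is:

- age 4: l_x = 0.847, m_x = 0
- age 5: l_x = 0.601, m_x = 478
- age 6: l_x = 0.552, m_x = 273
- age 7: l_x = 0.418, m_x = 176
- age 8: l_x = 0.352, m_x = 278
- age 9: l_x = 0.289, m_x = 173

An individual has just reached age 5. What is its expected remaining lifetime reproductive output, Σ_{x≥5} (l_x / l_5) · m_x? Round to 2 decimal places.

1097.16

l_5 = 0.601. Conditional survival from age 5 to x is l_x / l_5.
  x=5: (0.601/0.601) × 478 = 478.0000
  x=6: (0.552/0.601) × 273 = 250.7421
  x=7: (0.418/0.601) × 176 = 122.4093
  x=8: (0.352/0.601) × 278 = 162.8220
  x=9: (0.289/0.601) × 173 = 83.1897
Sum = 478.0000 + 250.7421 + 122.4093 + 162.8220 + 83.1897 = 1097.1631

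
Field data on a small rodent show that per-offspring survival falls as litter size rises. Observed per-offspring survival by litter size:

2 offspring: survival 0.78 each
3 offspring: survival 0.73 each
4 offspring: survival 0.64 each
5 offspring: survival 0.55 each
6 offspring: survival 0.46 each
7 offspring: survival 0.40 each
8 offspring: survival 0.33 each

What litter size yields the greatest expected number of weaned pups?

7

Expected weaned pups = c × s(c):
  c=2: 2 × 0.78 = 1.560
  c=3: 3 × 0.73 = 2.190
  c=4: 4 × 0.64 = 2.560
  c=5: 5 × 0.55 = 2.750
  c=6: 6 × 0.46 = 2.760
  c=7: 7 × 0.40 = 2.800
  c=8: 8 × 0.33 = 2.640
Maximum at c = 7 (2.800 weaned pups).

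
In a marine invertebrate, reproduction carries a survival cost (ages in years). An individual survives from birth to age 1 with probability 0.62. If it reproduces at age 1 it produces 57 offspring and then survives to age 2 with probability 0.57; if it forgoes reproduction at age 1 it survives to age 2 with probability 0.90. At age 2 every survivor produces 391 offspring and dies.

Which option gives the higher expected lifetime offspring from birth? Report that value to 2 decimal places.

218.18

breed at age 1: R₀ = 0.62 × (57 + 0.57 × 391) = 0.62 × 279.8700 = 173.5194
delay to age 2: R₀ = 0.62 × (0.90 × 391) = 0.62 × 351.9000 = 218.1780
Higher: delay to age 2 (218.1780).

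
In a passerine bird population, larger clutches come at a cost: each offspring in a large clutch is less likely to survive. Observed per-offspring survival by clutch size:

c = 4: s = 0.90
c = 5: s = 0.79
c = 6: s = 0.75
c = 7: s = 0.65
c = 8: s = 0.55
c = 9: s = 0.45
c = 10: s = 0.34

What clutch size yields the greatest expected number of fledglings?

Expected fledglings = c × s(c):
  c=4: 4 × 0.90 = 3.600
  c=5: 5 × 0.79 = 3.950
  c=6: 6 × 0.75 = 4.500
  c=7: 7 × 0.65 = 4.550
  c=8: 8 × 0.55 = 4.400
  c=9: 9 × 0.45 = 4.050
  c=10: 10 × 0.34 = 3.400
Maximum at c = 7 (4.550 fledglings).

7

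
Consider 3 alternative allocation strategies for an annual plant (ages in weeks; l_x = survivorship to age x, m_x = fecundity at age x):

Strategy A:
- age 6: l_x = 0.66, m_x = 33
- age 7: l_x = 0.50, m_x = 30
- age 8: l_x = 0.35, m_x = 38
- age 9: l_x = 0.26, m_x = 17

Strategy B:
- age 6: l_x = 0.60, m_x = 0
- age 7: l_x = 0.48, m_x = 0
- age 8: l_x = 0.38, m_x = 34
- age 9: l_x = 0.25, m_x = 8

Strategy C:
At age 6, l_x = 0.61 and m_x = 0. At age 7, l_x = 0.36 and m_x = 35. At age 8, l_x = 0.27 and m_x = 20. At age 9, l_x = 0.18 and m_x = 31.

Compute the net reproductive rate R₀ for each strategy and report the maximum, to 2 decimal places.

Strategy A: R₀ = 0.66×33 + 0.50×30 + 0.35×38 + 0.26×17 = 54.5000
Strategy B: R₀ = 0.60×0 + 0.48×0 + 0.38×34 + 0.25×8 = 14.9200
Strategy C: R₀ = 0.61×0 + 0.36×35 + 0.27×20 + 0.18×31 = 23.5800
Highest R₀: strategy A with 54.5000.

54.50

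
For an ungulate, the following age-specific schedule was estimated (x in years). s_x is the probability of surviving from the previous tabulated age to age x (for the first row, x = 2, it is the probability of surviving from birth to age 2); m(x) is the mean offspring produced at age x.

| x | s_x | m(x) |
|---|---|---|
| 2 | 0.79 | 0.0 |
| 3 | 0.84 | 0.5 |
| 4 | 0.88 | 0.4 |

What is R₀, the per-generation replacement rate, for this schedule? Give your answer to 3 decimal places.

0.565

Survivorship from birth: l_x = s_2·s_3·…·s_x.
  l_2 = 0.79000
  l_3 = 0.66360
  l_4 = 0.58397
R₀ = Σ l_x m(x):
  age 2: 0.79000 × 0.0 = 0.0000
  age 3: 0.66360 × 0.5 = 0.3318
  age 4: 0.58397 × 0.4 = 0.2336
R₀ = 0.0000 + 0.3318 + 0.2336 = 0.5654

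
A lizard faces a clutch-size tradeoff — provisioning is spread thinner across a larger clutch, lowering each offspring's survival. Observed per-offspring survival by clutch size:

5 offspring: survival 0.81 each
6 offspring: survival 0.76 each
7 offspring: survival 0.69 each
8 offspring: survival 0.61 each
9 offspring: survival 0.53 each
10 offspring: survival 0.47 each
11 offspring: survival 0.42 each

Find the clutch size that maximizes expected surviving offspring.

8

Expected surviving offspring = c × s(c):
  c=5: 5 × 0.81 = 4.050
  c=6: 6 × 0.76 = 4.560
  c=7: 7 × 0.69 = 4.830
  c=8: 8 × 0.61 = 4.880
  c=9: 9 × 0.53 = 4.770
  c=10: 10 × 0.47 = 4.700
  c=11: 11 × 0.42 = 4.620
Maximum at c = 8 (4.880 surviving offspring).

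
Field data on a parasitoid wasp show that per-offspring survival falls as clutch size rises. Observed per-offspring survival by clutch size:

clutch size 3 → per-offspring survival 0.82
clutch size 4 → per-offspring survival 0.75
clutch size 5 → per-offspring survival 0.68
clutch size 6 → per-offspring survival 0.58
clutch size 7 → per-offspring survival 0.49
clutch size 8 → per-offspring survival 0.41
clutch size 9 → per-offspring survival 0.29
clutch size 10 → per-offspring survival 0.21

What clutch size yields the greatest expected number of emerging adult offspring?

6

Expected emerging adult offspring = c × s(c):
  c=3: 3 × 0.82 = 2.460
  c=4: 4 × 0.75 = 3.000
  c=5: 5 × 0.68 = 3.400
  c=6: 6 × 0.58 = 3.480
  c=7: 7 × 0.49 = 3.430
  c=8: 8 × 0.41 = 3.280
  c=9: 9 × 0.29 = 2.610
  c=10: 10 × 0.21 = 2.100
Maximum at c = 6 (3.480 emerging adult offspring).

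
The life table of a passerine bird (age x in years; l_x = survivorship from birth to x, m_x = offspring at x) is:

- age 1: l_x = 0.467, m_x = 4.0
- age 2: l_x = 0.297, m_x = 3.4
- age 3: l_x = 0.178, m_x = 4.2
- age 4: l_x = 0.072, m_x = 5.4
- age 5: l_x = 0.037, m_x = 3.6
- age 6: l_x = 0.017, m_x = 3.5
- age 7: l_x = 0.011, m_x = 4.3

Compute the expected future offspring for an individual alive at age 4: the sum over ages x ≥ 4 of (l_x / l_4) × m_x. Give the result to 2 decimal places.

l_4 = 0.072. Conditional survival from age 4 to x is l_x / l_4.
  x=4: (0.072/0.072) × 5.4 = 5.4000
  x=5: (0.037/0.072) × 3.6 = 1.8500
  x=6: (0.017/0.072) × 3.5 = 0.8264
  x=7: (0.011/0.072) × 4.3 = 0.6569
Sum = 5.4000 + 1.8500 + 0.8264 + 0.6569 = 8.7333

8.73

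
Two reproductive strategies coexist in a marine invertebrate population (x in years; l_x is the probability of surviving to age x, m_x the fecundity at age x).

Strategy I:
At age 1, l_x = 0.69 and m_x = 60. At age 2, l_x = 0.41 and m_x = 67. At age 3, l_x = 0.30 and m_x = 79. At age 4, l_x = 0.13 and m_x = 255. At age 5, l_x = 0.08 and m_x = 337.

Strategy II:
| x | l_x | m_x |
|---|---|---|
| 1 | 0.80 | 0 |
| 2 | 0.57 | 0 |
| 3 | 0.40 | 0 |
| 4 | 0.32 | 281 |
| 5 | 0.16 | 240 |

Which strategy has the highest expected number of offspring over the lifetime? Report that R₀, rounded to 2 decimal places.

Strategy I: R₀ = 0.69×60 + 0.41×67 + 0.30×79 + 0.13×255 + 0.08×337 = 152.6800
Strategy II: R₀ = 0.80×0 + 0.57×0 + 0.40×0 + 0.32×281 + 0.16×240 = 128.3200
Highest R₀: strategy I with 152.6800.

152.68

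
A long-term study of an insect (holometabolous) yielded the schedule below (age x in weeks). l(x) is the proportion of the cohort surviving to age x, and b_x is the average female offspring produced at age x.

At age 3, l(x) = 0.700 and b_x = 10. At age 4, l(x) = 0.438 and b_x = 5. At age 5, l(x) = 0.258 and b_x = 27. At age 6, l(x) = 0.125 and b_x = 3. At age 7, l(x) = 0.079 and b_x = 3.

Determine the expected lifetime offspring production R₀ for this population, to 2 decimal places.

R₀ = Σ l(x) b_x:
  age 3: 0.700 × 10 = 7.0000
  age 4: 0.438 × 5 = 2.1900
  age 5: 0.258 × 27 = 6.9660
  age 6: 0.125 × 3 = 0.3750
  age 7: 0.079 × 3 = 0.2370
R₀ = 7.0000 + 2.1900 + 6.9660 + 0.3750 + 0.2370 = 16.7680

16.77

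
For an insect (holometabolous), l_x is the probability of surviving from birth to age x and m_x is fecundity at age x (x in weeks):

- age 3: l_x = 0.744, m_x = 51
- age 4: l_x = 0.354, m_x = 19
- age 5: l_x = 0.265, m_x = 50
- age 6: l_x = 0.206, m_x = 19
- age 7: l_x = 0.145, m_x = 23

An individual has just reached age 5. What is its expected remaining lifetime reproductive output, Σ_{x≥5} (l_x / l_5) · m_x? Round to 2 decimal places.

77.35

l_5 = 0.265. Conditional survival from age 5 to x is l_x / l_5.
  x=5: (0.265/0.265) × 50 = 50.0000
  x=6: (0.206/0.265) × 19 = 14.7698
  x=7: (0.145/0.265) × 23 = 12.5849
Sum = 50.0000 + 14.7698 + 12.5849 = 77.3547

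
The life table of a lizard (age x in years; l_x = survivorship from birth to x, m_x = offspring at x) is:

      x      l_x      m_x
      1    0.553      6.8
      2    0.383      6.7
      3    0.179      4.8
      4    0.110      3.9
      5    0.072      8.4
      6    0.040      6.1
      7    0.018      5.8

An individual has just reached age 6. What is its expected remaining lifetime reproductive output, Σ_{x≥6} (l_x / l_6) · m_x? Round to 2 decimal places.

8.71

l_6 = 0.040. Conditional survival from age 6 to x is l_x / l_6.
  x=6: (0.040/0.040) × 6.1 = 6.1000
  x=7: (0.018/0.040) × 5.8 = 2.6100
Sum = 6.1000 + 2.6100 = 8.7100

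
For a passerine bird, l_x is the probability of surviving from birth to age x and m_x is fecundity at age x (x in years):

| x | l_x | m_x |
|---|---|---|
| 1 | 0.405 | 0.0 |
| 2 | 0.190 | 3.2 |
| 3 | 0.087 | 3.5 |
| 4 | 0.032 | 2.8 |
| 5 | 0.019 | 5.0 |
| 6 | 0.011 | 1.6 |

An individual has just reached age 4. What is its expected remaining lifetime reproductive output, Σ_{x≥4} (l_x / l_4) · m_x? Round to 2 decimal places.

l_4 = 0.032. Conditional survival from age 4 to x is l_x / l_4.
  x=4: (0.032/0.032) × 2.8 = 2.8000
  x=5: (0.019/0.032) × 5.0 = 2.9688
  x=6: (0.011/0.032) × 1.6 = 0.5500
Sum = 2.8000 + 2.9688 + 0.5500 = 6.3187

6.32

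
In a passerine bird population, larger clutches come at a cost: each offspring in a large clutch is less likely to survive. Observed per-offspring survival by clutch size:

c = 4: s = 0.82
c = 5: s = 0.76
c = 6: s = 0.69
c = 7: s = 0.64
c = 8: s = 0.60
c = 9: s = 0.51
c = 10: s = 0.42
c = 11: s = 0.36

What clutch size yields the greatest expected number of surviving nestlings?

Expected surviving nestlings = c × s(c):
  c=4: 4 × 0.82 = 3.280
  c=5: 5 × 0.76 = 3.800
  c=6: 6 × 0.69 = 4.140
  c=7: 7 × 0.64 = 4.480
  c=8: 8 × 0.60 = 4.800
  c=9: 9 × 0.51 = 4.590
  c=10: 10 × 0.42 = 4.200
  c=11: 11 × 0.36 = 3.960
Maximum at c = 8 (4.800 surviving nestlings).

8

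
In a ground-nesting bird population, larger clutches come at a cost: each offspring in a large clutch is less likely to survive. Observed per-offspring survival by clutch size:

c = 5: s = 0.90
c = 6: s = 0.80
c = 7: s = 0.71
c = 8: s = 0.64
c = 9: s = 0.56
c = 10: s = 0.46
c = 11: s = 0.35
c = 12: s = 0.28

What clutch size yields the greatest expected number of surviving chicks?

8

Expected surviving chicks = c × s(c):
  c=5: 5 × 0.90 = 4.500
  c=6: 6 × 0.80 = 4.800
  c=7: 7 × 0.71 = 4.970
  c=8: 8 × 0.64 = 5.120
  c=9: 9 × 0.56 = 5.040
  c=10: 10 × 0.46 = 4.600
  c=11: 11 × 0.35 = 3.850
  c=12: 12 × 0.28 = 3.360
Maximum at c = 8 (5.120 surviving chicks).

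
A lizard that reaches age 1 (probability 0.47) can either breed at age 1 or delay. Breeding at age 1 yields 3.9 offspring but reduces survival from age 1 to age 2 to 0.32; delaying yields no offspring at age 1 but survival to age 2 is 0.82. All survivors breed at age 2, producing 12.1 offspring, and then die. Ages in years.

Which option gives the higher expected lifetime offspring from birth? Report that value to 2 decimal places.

breed at age 1: R₀ = 0.47 × (3.9 + 0.32 × 12.1) = 0.47 × 7.7720 = 3.6528
delay to age 2: R₀ = 0.47 × (0.82 × 12.1) = 0.47 × 9.9220 = 4.6633
Higher: delay to age 2 (4.6633).

4.66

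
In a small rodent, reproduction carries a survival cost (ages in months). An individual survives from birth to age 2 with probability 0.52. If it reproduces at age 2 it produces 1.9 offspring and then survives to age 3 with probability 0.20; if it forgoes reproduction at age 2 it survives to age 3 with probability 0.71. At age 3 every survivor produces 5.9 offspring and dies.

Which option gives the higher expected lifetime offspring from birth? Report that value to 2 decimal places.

2.18

breed at age 2: R₀ = 0.52 × (1.9 + 0.20 × 5.9) = 0.52 × 3.0800 = 1.6016
delay to age 3: R₀ = 0.52 × (0.71 × 5.9) = 0.52 × 4.1890 = 2.1783
Higher: delay to age 3 (2.1783).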